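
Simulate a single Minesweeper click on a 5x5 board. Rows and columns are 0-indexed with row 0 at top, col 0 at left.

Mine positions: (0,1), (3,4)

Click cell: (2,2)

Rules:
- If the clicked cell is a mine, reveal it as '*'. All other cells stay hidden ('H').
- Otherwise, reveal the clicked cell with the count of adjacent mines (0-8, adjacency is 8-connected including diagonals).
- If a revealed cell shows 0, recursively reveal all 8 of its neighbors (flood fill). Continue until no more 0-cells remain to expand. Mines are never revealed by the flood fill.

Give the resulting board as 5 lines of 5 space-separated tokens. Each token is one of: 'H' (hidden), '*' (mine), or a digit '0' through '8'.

H H 1 0 0
1 1 1 0 0
0 0 0 1 1
0 0 0 1 H
0 0 0 1 H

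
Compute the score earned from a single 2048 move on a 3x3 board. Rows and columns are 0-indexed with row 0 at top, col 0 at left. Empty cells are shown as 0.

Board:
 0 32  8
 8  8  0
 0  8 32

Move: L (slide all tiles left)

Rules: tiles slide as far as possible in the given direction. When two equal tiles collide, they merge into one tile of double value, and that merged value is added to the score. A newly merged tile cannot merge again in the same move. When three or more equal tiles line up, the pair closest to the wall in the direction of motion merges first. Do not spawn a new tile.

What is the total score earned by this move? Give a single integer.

Slide left:
row 0: [0, 32, 8] -> [32, 8, 0]  score +0 (running 0)
row 1: [8, 8, 0] -> [16, 0, 0]  score +16 (running 16)
row 2: [0, 8, 32] -> [8, 32, 0]  score +0 (running 16)
Board after move:
32  8  0
16  0  0
 8 32  0

Answer: 16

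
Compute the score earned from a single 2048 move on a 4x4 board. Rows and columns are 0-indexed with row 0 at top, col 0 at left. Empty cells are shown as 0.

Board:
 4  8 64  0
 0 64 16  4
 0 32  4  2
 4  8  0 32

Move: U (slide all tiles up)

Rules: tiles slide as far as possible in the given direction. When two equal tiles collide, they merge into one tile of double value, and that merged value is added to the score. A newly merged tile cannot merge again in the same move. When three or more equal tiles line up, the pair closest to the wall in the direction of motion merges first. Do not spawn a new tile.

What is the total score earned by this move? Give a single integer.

Slide up:
col 0: [4, 0, 0, 4] -> [8, 0, 0, 0]  score +8 (running 8)
col 1: [8, 64, 32, 8] -> [8, 64, 32, 8]  score +0 (running 8)
col 2: [64, 16, 4, 0] -> [64, 16, 4, 0]  score +0 (running 8)
col 3: [0, 4, 2, 32] -> [4, 2, 32, 0]  score +0 (running 8)
Board after move:
 8  8 64  4
 0 64 16  2
 0 32  4 32
 0  8  0  0

Answer: 8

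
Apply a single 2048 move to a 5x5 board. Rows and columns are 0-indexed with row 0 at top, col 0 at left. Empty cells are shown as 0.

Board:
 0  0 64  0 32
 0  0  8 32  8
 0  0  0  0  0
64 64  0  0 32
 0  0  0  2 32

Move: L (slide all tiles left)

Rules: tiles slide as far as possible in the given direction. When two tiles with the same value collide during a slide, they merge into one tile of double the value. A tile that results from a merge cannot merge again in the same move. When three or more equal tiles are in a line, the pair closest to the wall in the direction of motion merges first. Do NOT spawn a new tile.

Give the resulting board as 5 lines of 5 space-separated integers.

Answer:  64  32   0   0   0
  8  32   8   0   0
  0   0   0   0   0
128  32   0   0   0
  2  32   0   0   0

Derivation:
Slide left:
row 0: [0, 0, 64, 0, 32] -> [64, 32, 0, 0, 0]
row 1: [0, 0, 8, 32, 8] -> [8, 32, 8, 0, 0]
row 2: [0, 0, 0, 0, 0] -> [0, 0, 0, 0, 0]
row 3: [64, 64, 0, 0, 32] -> [128, 32, 0, 0, 0]
row 4: [0, 0, 0, 2, 32] -> [2, 32, 0, 0, 0]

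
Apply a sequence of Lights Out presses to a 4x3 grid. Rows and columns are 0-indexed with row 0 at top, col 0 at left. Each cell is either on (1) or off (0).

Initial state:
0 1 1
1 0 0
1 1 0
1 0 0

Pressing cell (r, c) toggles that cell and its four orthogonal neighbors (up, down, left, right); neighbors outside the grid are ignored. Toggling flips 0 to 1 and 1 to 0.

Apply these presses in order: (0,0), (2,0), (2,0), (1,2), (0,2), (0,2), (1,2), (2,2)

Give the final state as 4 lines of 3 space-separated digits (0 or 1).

After press 1 at (0,0):
1 0 1
0 0 0
1 1 0
1 0 0

After press 2 at (2,0):
1 0 1
1 0 0
0 0 0
0 0 0

After press 3 at (2,0):
1 0 1
0 0 0
1 1 0
1 0 0

After press 4 at (1,2):
1 0 0
0 1 1
1 1 1
1 0 0

After press 5 at (0,2):
1 1 1
0 1 0
1 1 1
1 0 0

After press 6 at (0,2):
1 0 0
0 1 1
1 1 1
1 0 0

After press 7 at (1,2):
1 0 1
0 0 0
1 1 0
1 0 0

After press 8 at (2,2):
1 0 1
0 0 1
1 0 1
1 0 1

Answer: 1 0 1
0 0 1
1 0 1
1 0 1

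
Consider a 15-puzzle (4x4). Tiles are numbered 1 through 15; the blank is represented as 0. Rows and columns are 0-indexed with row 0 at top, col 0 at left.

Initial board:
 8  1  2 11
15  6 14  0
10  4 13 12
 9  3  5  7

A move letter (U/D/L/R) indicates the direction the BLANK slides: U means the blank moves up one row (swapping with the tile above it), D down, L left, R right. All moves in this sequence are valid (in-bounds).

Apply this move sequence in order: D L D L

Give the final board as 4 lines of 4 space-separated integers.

After move 1 (D):
 8  1  2 11
15  6 14 12
10  4 13  0
 9  3  5  7

After move 2 (L):
 8  1  2 11
15  6 14 12
10  4  0 13
 9  3  5  7

After move 3 (D):
 8  1  2 11
15  6 14 12
10  4  5 13
 9  3  0  7

After move 4 (L):
 8  1  2 11
15  6 14 12
10  4  5 13
 9  0  3  7

Answer:  8  1  2 11
15  6 14 12
10  4  5 13
 9  0  3  7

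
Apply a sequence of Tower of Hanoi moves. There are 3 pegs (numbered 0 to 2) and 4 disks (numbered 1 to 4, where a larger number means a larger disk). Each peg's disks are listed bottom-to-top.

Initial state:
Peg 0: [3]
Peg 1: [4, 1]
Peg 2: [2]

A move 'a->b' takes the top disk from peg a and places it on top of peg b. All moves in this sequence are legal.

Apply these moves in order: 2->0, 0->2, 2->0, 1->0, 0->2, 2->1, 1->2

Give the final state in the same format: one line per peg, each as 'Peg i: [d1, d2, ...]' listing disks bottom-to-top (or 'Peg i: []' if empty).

After move 1 (2->0):
Peg 0: [3, 2]
Peg 1: [4, 1]
Peg 2: []

After move 2 (0->2):
Peg 0: [3]
Peg 1: [4, 1]
Peg 2: [2]

After move 3 (2->0):
Peg 0: [3, 2]
Peg 1: [4, 1]
Peg 2: []

After move 4 (1->0):
Peg 0: [3, 2, 1]
Peg 1: [4]
Peg 2: []

After move 5 (0->2):
Peg 0: [3, 2]
Peg 1: [4]
Peg 2: [1]

After move 6 (2->1):
Peg 0: [3, 2]
Peg 1: [4, 1]
Peg 2: []

After move 7 (1->2):
Peg 0: [3, 2]
Peg 1: [4]
Peg 2: [1]

Answer: Peg 0: [3, 2]
Peg 1: [4]
Peg 2: [1]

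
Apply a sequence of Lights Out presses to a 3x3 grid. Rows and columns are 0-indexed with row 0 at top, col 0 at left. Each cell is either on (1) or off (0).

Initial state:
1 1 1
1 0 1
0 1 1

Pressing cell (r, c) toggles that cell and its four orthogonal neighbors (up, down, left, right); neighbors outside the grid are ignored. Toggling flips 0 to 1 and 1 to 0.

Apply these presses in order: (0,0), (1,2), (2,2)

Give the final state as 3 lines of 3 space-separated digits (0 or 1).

After press 1 at (0,0):
0 0 1
0 0 1
0 1 1

After press 2 at (1,2):
0 0 0
0 1 0
0 1 0

After press 3 at (2,2):
0 0 0
0 1 1
0 0 1

Answer: 0 0 0
0 1 1
0 0 1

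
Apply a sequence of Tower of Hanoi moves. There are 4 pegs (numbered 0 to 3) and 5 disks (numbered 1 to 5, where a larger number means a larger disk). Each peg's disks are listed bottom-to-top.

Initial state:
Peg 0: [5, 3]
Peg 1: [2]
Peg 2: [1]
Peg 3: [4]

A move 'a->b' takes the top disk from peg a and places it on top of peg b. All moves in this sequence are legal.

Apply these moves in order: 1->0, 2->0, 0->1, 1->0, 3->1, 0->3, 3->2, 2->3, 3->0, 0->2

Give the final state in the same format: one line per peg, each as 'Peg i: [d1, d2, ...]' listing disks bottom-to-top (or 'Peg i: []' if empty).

After move 1 (1->0):
Peg 0: [5, 3, 2]
Peg 1: []
Peg 2: [1]
Peg 3: [4]

After move 2 (2->0):
Peg 0: [5, 3, 2, 1]
Peg 1: []
Peg 2: []
Peg 3: [4]

After move 3 (0->1):
Peg 0: [5, 3, 2]
Peg 1: [1]
Peg 2: []
Peg 3: [4]

After move 4 (1->0):
Peg 0: [5, 3, 2, 1]
Peg 1: []
Peg 2: []
Peg 3: [4]

After move 5 (3->1):
Peg 0: [5, 3, 2, 1]
Peg 1: [4]
Peg 2: []
Peg 3: []

After move 6 (0->3):
Peg 0: [5, 3, 2]
Peg 1: [4]
Peg 2: []
Peg 3: [1]

After move 7 (3->2):
Peg 0: [5, 3, 2]
Peg 1: [4]
Peg 2: [1]
Peg 3: []

After move 8 (2->3):
Peg 0: [5, 3, 2]
Peg 1: [4]
Peg 2: []
Peg 3: [1]

After move 9 (3->0):
Peg 0: [5, 3, 2, 1]
Peg 1: [4]
Peg 2: []
Peg 3: []

After move 10 (0->2):
Peg 0: [5, 3, 2]
Peg 1: [4]
Peg 2: [1]
Peg 3: []

Answer: Peg 0: [5, 3, 2]
Peg 1: [4]
Peg 2: [1]
Peg 3: []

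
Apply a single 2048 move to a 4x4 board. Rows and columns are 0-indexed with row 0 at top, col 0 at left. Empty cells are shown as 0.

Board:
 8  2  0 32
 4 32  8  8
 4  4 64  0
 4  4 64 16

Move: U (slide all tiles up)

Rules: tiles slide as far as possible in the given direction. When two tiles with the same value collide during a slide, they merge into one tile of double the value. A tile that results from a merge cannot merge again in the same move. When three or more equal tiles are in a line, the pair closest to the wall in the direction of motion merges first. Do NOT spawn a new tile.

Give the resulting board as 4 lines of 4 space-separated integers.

Answer:   8   2   8  32
  8  32 128   8
  4   8   0  16
  0   0   0   0

Derivation:
Slide up:
col 0: [8, 4, 4, 4] -> [8, 8, 4, 0]
col 1: [2, 32, 4, 4] -> [2, 32, 8, 0]
col 2: [0, 8, 64, 64] -> [8, 128, 0, 0]
col 3: [32, 8, 0, 16] -> [32, 8, 16, 0]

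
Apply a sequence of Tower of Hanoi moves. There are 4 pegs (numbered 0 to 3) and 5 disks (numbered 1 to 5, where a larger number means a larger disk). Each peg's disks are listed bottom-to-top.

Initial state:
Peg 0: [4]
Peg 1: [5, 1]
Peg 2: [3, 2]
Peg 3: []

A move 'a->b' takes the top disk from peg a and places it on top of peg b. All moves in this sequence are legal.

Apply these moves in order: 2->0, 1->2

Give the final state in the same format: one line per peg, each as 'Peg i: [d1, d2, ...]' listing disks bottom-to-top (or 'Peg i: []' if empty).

Answer: Peg 0: [4, 2]
Peg 1: [5]
Peg 2: [3, 1]
Peg 3: []

Derivation:
After move 1 (2->0):
Peg 0: [4, 2]
Peg 1: [5, 1]
Peg 2: [3]
Peg 3: []

After move 2 (1->2):
Peg 0: [4, 2]
Peg 1: [5]
Peg 2: [3, 1]
Peg 3: []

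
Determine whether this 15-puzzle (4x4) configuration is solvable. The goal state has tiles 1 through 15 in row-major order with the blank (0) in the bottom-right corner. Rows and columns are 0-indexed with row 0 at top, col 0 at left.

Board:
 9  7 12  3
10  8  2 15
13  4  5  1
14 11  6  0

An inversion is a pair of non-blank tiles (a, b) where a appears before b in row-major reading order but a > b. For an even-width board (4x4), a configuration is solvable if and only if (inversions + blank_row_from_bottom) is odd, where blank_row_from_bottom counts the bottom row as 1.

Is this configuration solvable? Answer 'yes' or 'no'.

Inversions: 54
Blank is in row 3 (0-indexed from top), which is row 1 counting from the bottom (bottom = 1).
54 + 1 = 55, which is odd, so the puzzle is solvable.

Answer: yes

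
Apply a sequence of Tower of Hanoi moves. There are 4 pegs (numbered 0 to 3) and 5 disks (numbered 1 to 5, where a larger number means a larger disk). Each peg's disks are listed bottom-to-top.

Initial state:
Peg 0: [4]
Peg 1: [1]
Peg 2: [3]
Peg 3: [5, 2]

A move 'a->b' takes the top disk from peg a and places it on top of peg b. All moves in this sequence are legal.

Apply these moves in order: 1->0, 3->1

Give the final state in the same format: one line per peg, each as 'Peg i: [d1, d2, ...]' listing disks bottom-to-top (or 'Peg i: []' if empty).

After move 1 (1->0):
Peg 0: [4, 1]
Peg 1: []
Peg 2: [3]
Peg 3: [5, 2]

After move 2 (3->1):
Peg 0: [4, 1]
Peg 1: [2]
Peg 2: [3]
Peg 3: [5]

Answer: Peg 0: [4, 1]
Peg 1: [2]
Peg 2: [3]
Peg 3: [5]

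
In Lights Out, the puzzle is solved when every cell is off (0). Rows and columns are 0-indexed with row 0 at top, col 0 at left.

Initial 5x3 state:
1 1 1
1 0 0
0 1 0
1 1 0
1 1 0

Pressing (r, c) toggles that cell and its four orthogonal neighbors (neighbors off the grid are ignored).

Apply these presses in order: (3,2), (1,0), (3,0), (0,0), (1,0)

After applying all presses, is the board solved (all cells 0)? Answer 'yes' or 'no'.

Answer: no

Derivation:
After press 1 at (3,2):
1 1 1
1 0 0
0 1 1
1 0 1
1 1 1

After press 2 at (1,0):
0 1 1
0 1 0
1 1 1
1 0 1
1 1 1

After press 3 at (3,0):
0 1 1
0 1 0
0 1 1
0 1 1
0 1 1

After press 4 at (0,0):
1 0 1
1 1 0
0 1 1
0 1 1
0 1 1

After press 5 at (1,0):
0 0 1
0 0 0
1 1 1
0 1 1
0 1 1

Lights still on: 8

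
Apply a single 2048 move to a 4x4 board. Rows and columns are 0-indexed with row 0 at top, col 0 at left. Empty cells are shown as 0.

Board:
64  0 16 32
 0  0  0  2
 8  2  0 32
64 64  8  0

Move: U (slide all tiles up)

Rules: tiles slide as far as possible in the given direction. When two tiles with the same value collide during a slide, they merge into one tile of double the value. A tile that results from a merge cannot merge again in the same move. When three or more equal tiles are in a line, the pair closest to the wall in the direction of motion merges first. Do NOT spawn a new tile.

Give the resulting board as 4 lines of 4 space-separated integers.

Slide up:
col 0: [64, 0, 8, 64] -> [64, 8, 64, 0]
col 1: [0, 0, 2, 64] -> [2, 64, 0, 0]
col 2: [16, 0, 0, 8] -> [16, 8, 0, 0]
col 3: [32, 2, 32, 0] -> [32, 2, 32, 0]

Answer: 64  2 16 32
 8 64  8  2
64  0  0 32
 0  0  0  0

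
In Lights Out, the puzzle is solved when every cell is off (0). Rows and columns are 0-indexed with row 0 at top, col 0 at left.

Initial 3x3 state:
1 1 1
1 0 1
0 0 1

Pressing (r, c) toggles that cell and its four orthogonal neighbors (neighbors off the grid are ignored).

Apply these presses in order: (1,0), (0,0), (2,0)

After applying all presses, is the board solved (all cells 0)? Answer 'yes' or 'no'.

Answer: no

Derivation:
After press 1 at (1,0):
0 1 1
0 1 1
1 0 1

After press 2 at (0,0):
1 0 1
1 1 1
1 0 1

After press 3 at (2,0):
1 0 1
0 1 1
0 1 1

Lights still on: 6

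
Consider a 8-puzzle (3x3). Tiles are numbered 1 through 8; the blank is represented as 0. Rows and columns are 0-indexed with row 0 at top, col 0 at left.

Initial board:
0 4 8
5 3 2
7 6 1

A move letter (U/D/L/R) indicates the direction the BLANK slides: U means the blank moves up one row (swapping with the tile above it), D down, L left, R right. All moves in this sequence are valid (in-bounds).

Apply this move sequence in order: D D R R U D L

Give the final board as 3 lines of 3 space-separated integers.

Answer: 5 4 8
7 3 2
6 0 1

Derivation:
After move 1 (D):
5 4 8
0 3 2
7 6 1

After move 2 (D):
5 4 8
7 3 2
0 6 1

After move 3 (R):
5 4 8
7 3 2
6 0 1

After move 4 (R):
5 4 8
7 3 2
6 1 0

After move 5 (U):
5 4 8
7 3 0
6 1 2

After move 6 (D):
5 4 8
7 3 2
6 1 0

After move 7 (L):
5 4 8
7 3 2
6 0 1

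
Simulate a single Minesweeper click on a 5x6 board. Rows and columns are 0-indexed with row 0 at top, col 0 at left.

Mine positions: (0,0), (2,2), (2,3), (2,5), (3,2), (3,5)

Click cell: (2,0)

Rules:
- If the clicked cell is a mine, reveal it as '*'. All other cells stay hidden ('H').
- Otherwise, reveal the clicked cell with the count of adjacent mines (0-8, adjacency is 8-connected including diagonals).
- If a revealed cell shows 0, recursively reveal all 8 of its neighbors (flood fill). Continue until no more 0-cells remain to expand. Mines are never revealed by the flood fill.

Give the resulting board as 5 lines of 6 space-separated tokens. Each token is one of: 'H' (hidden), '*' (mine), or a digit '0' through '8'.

H H H H H H
1 2 H H H H
0 2 H H H H
0 2 H H H H
0 1 H H H H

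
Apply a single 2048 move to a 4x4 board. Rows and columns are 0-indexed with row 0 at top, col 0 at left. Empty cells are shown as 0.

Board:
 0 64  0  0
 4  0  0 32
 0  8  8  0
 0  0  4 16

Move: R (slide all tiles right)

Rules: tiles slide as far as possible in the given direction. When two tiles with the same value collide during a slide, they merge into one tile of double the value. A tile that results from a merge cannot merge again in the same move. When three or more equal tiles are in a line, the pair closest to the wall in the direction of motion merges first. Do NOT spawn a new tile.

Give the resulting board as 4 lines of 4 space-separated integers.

Slide right:
row 0: [0, 64, 0, 0] -> [0, 0, 0, 64]
row 1: [4, 0, 0, 32] -> [0, 0, 4, 32]
row 2: [0, 8, 8, 0] -> [0, 0, 0, 16]
row 3: [0, 0, 4, 16] -> [0, 0, 4, 16]

Answer:  0  0  0 64
 0  0  4 32
 0  0  0 16
 0  0  4 16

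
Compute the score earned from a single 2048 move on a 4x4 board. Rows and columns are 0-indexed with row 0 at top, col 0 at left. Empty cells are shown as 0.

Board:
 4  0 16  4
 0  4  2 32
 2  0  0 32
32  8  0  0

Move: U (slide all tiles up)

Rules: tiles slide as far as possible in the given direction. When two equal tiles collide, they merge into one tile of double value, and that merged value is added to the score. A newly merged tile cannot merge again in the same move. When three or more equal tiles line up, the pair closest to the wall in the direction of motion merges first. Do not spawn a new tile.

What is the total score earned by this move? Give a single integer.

Answer: 64

Derivation:
Slide up:
col 0: [4, 0, 2, 32] -> [4, 2, 32, 0]  score +0 (running 0)
col 1: [0, 4, 0, 8] -> [4, 8, 0, 0]  score +0 (running 0)
col 2: [16, 2, 0, 0] -> [16, 2, 0, 0]  score +0 (running 0)
col 3: [4, 32, 32, 0] -> [4, 64, 0, 0]  score +64 (running 64)
Board after move:
 4  4 16  4
 2  8  2 64
32  0  0  0
 0  0  0  0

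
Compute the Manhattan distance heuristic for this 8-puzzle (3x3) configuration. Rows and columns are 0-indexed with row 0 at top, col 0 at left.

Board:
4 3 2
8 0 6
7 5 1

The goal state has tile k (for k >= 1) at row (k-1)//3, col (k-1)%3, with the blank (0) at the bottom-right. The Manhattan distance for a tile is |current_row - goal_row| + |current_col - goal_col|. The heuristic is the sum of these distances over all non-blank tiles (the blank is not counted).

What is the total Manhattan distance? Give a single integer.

Tile 4: (0,0)->(1,0) = 1
Tile 3: (0,1)->(0,2) = 1
Tile 2: (0,2)->(0,1) = 1
Tile 8: (1,0)->(2,1) = 2
Tile 6: (1,2)->(1,2) = 0
Tile 7: (2,0)->(2,0) = 0
Tile 5: (2,1)->(1,1) = 1
Tile 1: (2,2)->(0,0) = 4
Sum: 1 + 1 + 1 + 2 + 0 + 0 + 1 + 4 = 10

Answer: 10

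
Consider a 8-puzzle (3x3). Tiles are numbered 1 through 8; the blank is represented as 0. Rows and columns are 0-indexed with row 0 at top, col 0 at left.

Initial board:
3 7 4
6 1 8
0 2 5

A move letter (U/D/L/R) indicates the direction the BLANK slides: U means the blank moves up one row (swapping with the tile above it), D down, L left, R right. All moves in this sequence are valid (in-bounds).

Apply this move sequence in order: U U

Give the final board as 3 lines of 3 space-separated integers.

After move 1 (U):
3 7 4
0 1 8
6 2 5

After move 2 (U):
0 7 4
3 1 8
6 2 5

Answer: 0 7 4
3 1 8
6 2 5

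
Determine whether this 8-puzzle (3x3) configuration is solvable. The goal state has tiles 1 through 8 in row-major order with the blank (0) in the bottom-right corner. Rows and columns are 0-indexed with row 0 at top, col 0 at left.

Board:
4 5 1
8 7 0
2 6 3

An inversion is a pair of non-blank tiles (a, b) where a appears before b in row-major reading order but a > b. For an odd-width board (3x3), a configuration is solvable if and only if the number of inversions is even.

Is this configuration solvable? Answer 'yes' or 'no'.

Inversions (pairs i<j in row-major order where tile[i] > tile[j] > 0): 14
14 is even, so the puzzle is solvable.

Answer: yes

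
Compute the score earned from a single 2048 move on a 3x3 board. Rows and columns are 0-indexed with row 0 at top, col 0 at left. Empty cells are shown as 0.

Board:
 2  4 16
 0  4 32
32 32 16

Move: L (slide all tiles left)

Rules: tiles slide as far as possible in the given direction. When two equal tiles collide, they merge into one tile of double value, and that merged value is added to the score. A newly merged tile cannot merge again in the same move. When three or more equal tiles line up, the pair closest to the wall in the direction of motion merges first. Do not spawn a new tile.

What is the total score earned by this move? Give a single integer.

Slide left:
row 0: [2, 4, 16] -> [2, 4, 16]  score +0 (running 0)
row 1: [0, 4, 32] -> [4, 32, 0]  score +0 (running 0)
row 2: [32, 32, 16] -> [64, 16, 0]  score +64 (running 64)
Board after move:
 2  4 16
 4 32  0
64 16  0

Answer: 64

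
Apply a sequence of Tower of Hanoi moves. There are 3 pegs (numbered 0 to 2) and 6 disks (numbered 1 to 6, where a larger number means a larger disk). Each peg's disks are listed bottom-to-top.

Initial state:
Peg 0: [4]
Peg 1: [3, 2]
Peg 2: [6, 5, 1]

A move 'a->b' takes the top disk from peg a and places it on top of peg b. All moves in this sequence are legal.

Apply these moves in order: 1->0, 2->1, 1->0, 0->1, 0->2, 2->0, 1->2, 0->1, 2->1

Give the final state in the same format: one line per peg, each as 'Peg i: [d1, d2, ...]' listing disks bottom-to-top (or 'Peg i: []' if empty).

Answer: Peg 0: [4]
Peg 1: [3, 2, 1]
Peg 2: [6, 5]

Derivation:
After move 1 (1->0):
Peg 0: [4, 2]
Peg 1: [3]
Peg 2: [6, 5, 1]

After move 2 (2->1):
Peg 0: [4, 2]
Peg 1: [3, 1]
Peg 2: [6, 5]

After move 3 (1->0):
Peg 0: [4, 2, 1]
Peg 1: [3]
Peg 2: [6, 5]

After move 4 (0->1):
Peg 0: [4, 2]
Peg 1: [3, 1]
Peg 2: [6, 5]

After move 5 (0->2):
Peg 0: [4]
Peg 1: [3, 1]
Peg 2: [6, 5, 2]

After move 6 (2->0):
Peg 0: [4, 2]
Peg 1: [3, 1]
Peg 2: [6, 5]

After move 7 (1->2):
Peg 0: [4, 2]
Peg 1: [3]
Peg 2: [6, 5, 1]

After move 8 (0->1):
Peg 0: [4]
Peg 1: [3, 2]
Peg 2: [6, 5, 1]

After move 9 (2->1):
Peg 0: [4]
Peg 1: [3, 2, 1]
Peg 2: [6, 5]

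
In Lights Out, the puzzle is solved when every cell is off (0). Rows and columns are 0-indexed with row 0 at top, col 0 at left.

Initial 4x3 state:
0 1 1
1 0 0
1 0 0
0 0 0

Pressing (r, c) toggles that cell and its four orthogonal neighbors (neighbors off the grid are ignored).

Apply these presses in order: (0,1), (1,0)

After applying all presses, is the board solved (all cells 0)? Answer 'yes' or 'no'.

After press 1 at (0,1):
1 0 0
1 1 0
1 0 0
0 0 0

After press 2 at (1,0):
0 0 0
0 0 0
0 0 0
0 0 0

Lights still on: 0

Answer: yes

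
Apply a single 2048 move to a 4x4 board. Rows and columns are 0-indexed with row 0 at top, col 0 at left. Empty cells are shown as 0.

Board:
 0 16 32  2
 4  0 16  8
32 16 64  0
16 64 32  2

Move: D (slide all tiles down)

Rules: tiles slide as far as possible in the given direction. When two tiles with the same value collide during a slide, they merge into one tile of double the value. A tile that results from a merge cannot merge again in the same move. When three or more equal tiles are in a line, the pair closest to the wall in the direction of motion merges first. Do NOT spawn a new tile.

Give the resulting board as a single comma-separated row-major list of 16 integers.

Answer: 0, 0, 32, 0, 4, 0, 16, 2, 32, 32, 64, 8, 16, 64, 32, 2

Derivation:
Slide down:
col 0: [0, 4, 32, 16] -> [0, 4, 32, 16]
col 1: [16, 0, 16, 64] -> [0, 0, 32, 64]
col 2: [32, 16, 64, 32] -> [32, 16, 64, 32]
col 3: [2, 8, 0, 2] -> [0, 2, 8, 2]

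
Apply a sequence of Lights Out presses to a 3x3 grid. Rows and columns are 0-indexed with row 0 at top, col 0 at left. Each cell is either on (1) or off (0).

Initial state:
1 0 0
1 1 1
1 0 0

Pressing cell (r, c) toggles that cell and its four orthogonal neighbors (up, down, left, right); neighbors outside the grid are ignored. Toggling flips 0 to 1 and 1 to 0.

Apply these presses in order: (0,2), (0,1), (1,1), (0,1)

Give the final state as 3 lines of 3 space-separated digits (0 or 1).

Answer: 1 0 1
0 0 1
1 1 0

Derivation:
After press 1 at (0,2):
1 1 1
1 1 0
1 0 0

After press 2 at (0,1):
0 0 0
1 0 0
1 0 0

After press 3 at (1,1):
0 1 0
0 1 1
1 1 0

After press 4 at (0,1):
1 0 1
0 0 1
1 1 0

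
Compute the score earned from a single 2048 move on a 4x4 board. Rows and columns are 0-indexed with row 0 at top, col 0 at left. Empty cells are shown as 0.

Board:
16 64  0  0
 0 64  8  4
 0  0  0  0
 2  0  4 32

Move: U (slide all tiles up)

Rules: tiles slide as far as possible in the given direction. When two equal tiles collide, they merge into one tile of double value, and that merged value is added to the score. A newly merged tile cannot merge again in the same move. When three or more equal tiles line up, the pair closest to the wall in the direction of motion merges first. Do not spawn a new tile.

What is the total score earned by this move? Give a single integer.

Slide up:
col 0: [16, 0, 0, 2] -> [16, 2, 0, 0]  score +0 (running 0)
col 1: [64, 64, 0, 0] -> [128, 0, 0, 0]  score +128 (running 128)
col 2: [0, 8, 0, 4] -> [8, 4, 0, 0]  score +0 (running 128)
col 3: [0, 4, 0, 32] -> [4, 32, 0, 0]  score +0 (running 128)
Board after move:
 16 128   8   4
  2   0   4  32
  0   0   0   0
  0   0   0   0

Answer: 128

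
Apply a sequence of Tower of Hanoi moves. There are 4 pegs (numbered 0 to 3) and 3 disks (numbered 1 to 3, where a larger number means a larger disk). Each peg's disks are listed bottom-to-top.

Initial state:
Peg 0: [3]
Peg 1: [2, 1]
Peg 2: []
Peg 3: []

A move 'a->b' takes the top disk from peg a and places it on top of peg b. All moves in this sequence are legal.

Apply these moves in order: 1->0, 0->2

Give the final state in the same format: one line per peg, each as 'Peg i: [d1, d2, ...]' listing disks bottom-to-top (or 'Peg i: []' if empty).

After move 1 (1->0):
Peg 0: [3, 1]
Peg 1: [2]
Peg 2: []
Peg 3: []

After move 2 (0->2):
Peg 0: [3]
Peg 1: [2]
Peg 2: [1]
Peg 3: []

Answer: Peg 0: [3]
Peg 1: [2]
Peg 2: [1]
Peg 3: []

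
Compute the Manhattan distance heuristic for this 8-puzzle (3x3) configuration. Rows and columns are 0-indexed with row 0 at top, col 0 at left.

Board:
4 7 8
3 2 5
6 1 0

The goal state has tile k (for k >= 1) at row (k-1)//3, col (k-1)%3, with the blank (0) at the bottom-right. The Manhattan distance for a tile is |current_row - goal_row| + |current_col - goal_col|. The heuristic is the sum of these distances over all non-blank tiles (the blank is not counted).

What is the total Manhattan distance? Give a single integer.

Tile 4: (0,0)->(1,0) = 1
Tile 7: (0,1)->(2,0) = 3
Tile 8: (0,2)->(2,1) = 3
Tile 3: (1,0)->(0,2) = 3
Tile 2: (1,1)->(0,1) = 1
Tile 5: (1,2)->(1,1) = 1
Tile 6: (2,0)->(1,2) = 3
Tile 1: (2,1)->(0,0) = 3
Sum: 1 + 3 + 3 + 3 + 1 + 1 + 3 + 3 = 18

Answer: 18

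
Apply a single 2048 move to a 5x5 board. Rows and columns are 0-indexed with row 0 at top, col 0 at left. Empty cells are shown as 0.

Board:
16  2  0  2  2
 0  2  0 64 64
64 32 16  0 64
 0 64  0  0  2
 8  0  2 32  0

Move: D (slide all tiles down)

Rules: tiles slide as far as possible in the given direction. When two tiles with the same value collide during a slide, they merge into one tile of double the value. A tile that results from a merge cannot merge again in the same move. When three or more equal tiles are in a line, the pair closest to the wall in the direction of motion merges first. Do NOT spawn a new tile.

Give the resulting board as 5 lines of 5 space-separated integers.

Slide down:
col 0: [16, 0, 64, 0, 8] -> [0, 0, 16, 64, 8]
col 1: [2, 2, 32, 64, 0] -> [0, 0, 4, 32, 64]
col 2: [0, 0, 16, 0, 2] -> [0, 0, 0, 16, 2]
col 3: [2, 64, 0, 0, 32] -> [0, 0, 2, 64, 32]
col 4: [2, 64, 64, 2, 0] -> [0, 0, 2, 128, 2]

Answer:   0   0   0   0   0
  0   0   0   0   0
 16   4   0   2   2
 64  32  16  64 128
  8  64   2  32   2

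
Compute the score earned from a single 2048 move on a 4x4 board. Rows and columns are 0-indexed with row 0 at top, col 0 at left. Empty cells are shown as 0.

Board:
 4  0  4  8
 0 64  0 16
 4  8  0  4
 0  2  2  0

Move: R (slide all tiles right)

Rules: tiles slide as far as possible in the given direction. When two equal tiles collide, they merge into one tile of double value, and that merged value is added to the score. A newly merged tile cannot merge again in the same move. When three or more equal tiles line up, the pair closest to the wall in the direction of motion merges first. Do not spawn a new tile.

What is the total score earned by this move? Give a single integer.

Slide right:
row 0: [4, 0, 4, 8] -> [0, 0, 8, 8]  score +8 (running 8)
row 1: [0, 64, 0, 16] -> [0, 0, 64, 16]  score +0 (running 8)
row 2: [4, 8, 0, 4] -> [0, 4, 8, 4]  score +0 (running 8)
row 3: [0, 2, 2, 0] -> [0, 0, 0, 4]  score +4 (running 12)
Board after move:
 0  0  8  8
 0  0 64 16
 0  4  8  4
 0  0  0  4

Answer: 12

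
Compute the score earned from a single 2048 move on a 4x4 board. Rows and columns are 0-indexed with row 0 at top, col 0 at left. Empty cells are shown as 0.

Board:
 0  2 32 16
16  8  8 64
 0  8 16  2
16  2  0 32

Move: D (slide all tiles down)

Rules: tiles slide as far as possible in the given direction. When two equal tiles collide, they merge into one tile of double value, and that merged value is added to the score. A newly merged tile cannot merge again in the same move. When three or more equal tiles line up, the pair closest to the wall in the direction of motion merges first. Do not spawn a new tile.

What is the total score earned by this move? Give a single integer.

Answer: 48

Derivation:
Slide down:
col 0: [0, 16, 0, 16] -> [0, 0, 0, 32]  score +32 (running 32)
col 1: [2, 8, 8, 2] -> [0, 2, 16, 2]  score +16 (running 48)
col 2: [32, 8, 16, 0] -> [0, 32, 8, 16]  score +0 (running 48)
col 3: [16, 64, 2, 32] -> [16, 64, 2, 32]  score +0 (running 48)
Board after move:
 0  0  0 16
 0  2 32 64
 0 16  8  2
32  2 16 32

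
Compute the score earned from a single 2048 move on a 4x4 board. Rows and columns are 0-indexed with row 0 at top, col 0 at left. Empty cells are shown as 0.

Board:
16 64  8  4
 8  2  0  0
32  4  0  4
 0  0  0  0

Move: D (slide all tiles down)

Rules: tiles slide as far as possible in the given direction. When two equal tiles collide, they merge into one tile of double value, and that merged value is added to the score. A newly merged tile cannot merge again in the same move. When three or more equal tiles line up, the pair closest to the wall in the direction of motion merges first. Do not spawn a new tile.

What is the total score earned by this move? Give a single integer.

Answer: 8

Derivation:
Slide down:
col 0: [16, 8, 32, 0] -> [0, 16, 8, 32]  score +0 (running 0)
col 1: [64, 2, 4, 0] -> [0, 64, 2, 4]  score +0 (running 0)
col 2: [8, 0, 0, 0] -> [0, 0, 0, 8]  score +0 (running 0)
col 3: [4, 0, 4, 0] -> [0, 0, 0, 8]  score +8 (running 8)
Board after move:
 0  0  0  0
16 64  0  0
 8  2  0  0
32  4  8  8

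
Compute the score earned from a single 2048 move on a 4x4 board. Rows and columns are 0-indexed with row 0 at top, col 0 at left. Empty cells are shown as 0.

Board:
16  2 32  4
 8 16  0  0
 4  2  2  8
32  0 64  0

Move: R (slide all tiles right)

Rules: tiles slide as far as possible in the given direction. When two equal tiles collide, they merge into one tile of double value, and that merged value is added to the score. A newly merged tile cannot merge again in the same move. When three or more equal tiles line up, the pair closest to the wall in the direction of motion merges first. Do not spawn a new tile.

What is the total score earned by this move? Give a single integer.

Answer: 4

Derivation:
Slide right:
row 0: [16, 2, 32, 4] -> [16, 2, 32, 4]  score +0 (running 0)
row 1: [8, 16, 0, 0] -> [0, 0, 8, 16]  score +0 (running 0)
row 2: [4, 2, 2, 8] -> [0, 4, 4, 8]  score +4 (running 4)
row 3: [32, 0, 64, 0] -> [0, 0, 32, 64]  score +0 (running 4)
Board after move:
16  2 32  4
 0  0  8 16
 0  4  4  8
 0  0 32 64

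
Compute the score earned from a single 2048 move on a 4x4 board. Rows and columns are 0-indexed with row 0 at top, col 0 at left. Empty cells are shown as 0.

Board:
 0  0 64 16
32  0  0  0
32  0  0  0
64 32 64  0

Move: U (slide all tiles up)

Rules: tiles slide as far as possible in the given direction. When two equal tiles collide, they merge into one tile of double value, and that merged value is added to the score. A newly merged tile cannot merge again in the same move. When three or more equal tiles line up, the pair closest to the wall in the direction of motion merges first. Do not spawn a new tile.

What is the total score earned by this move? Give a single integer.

Answer: 192

Derivation:
Slide up:
col 0: [0, 32, 32, 64] -> [64, 64, 0, 0]  score +64 (running 64)
col 1: [0, 0, 0, 32] -> [32, 0, 0, 0]  score +0 (running 64)
col 2: [64, 0, 0, 64] -> [128, 0, 0, 0]  score +128 (running 192)
col 3: [16, 0, 0, 0] -> [16, 0, 0, 0]  score +0 (running 192)
Board after move:
 64  32 128  16
 64   0   0   0
  0   0   0   0
  0   0   0   0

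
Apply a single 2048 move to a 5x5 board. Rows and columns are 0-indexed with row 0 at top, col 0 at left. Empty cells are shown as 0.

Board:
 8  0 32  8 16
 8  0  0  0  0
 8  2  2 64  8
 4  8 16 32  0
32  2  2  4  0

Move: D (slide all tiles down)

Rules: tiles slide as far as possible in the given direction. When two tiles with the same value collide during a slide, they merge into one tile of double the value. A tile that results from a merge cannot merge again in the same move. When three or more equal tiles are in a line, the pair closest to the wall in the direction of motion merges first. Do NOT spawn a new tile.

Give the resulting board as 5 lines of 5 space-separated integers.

Slide down:
col 0: [8, 8, 8, 4, 32] -> [0, 8, 16, 4, 32]
col 1: [0, 0, 2, 8, 2] -> [0, 0, 2, 8, 2]
col 2: [32, 0, 2, 16, 2] -> [0, 32, 2, 16, 2]
col 3: [8, 0, 64, 32, 4] -> [0, 8, 64, 32, 4]
col 4: [16, 0, 8, 0, 0] -> [0, 0, 0, 16, 8]

Answer:  0  0  0  0  0
 8  0 32  8  0
16  2  2 64  0
 4  8 16 32 16
32  2  2  4  8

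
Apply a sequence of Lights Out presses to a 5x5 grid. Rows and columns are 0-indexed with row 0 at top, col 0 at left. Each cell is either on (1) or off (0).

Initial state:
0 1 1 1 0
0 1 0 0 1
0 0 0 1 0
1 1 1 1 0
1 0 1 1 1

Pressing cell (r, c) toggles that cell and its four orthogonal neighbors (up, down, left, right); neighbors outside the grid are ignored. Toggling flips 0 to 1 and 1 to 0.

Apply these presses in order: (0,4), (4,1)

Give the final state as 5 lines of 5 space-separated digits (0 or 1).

Answer: 0 1 1 0 1
0 1 0 0 0
0 0 0 1 0
1 0 1 1 0
0 1 0 1 1

Derivation:
After press 1 at (0,4):
0 1 1 0 1
0 1 0 0 0
0 0 0 1 0
1 1 1 1 0
1 0 1 1 1

After press 2 at (4,1):
0 1 1 0 1
0 1 0 0 0
0 0 0 1 0
1 0 1 1 0
0 1 0 1 1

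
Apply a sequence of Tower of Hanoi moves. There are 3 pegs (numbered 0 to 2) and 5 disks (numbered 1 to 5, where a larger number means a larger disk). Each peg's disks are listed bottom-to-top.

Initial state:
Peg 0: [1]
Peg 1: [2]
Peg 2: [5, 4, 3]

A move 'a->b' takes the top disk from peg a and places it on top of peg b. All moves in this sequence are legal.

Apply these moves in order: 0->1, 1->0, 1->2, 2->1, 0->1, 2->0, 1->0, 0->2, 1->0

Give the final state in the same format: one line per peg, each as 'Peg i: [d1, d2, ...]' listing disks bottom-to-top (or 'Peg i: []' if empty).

After move 1 (0->1):
Peg 0: []
Peg 1: [2, 1]
Peg 2: [5, 4, 3]

After move 2 (1->0):
Peg 0: [1]
Peg 1: [2]
Peg 2: [5, 4, 3]

After move 3 (1->2):
Peg 0: [1]
Peg 1: []
Peg 2: [5, 4, 3, 2]

After move 4 (2->1):
Peg 0: [1]
Peg 1: [2]
Peg 2: [5, 4, 3]

After move 5 (0->1):
Peg 0: []
Peg 1: [2, 1]
Peg 2: [5, 4, 3]

After move 6 (2->0):
Peg 0: [3]
Peg 1: [2, 1]
Peg 2: [5, 4]

After move 7 (1->0):
Peg 0: [3, 1]
Peg 1: [2]
Peg 2: [5, 4]

After move 8 (0->2):
Peg 0: [3]
Peg 1: [2]
Peg 2: [5, 4, 1]

After move 9 (1->0):
Peg 0: [3, 2]
Peg 1: []
Peg 2: [5, 4, 1]

Answer: Peg 0: [3, 2]
Peg 1: []
Peg 2: [5, 4, 1]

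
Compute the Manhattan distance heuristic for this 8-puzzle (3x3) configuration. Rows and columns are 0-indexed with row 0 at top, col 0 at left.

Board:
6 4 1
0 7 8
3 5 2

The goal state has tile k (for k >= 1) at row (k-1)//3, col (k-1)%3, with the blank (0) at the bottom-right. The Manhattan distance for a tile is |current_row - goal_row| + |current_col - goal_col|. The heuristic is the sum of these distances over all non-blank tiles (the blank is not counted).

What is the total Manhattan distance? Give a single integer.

Tile 6: (0,0)->(1,2) = 3
Tile 4: (0,1)->(1,0) = 2
Tile 1: (0,2)->(0,0) = 2
Tile 7: (1,1)->(2,0) = 2
Tile 8: (1,2)->(2,1) = 2
Tile 3: (2,0)->(0,2) = 4
Tile 5: (2,1)->(1,1) = 1
Tile 2: (2,2)->(0,1) = 3
Sum: 3 + 2 + 2 + 2 + 2 + 4 + 1 + 3 = 19

Answer: 19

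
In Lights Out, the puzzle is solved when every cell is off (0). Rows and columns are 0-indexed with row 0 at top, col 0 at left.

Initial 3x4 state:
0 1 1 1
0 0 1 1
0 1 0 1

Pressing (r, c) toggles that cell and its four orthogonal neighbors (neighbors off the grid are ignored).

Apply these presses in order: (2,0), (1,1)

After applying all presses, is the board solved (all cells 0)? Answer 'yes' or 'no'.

After press 1 at (2,0):
0 1 1 1
1 0 1 1
1 0 0 1

After press 2 at (1,1):
0 0 1 1
0 1 0 1
1 1 0 1

Lights still on: 7

Answer: no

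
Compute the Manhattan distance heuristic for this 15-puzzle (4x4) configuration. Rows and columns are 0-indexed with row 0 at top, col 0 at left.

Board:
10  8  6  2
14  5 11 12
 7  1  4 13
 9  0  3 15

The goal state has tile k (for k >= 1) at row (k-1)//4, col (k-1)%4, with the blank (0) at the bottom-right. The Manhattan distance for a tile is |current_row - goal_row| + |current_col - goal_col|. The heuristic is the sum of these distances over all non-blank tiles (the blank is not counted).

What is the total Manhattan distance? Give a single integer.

Answer: 34

Derivation:
Tile 10: (0,0)->(2,1) = 3
Tile 8: (0,1)->(1,3) = 3
Tile 6: (0,2)->(1,1) = 2
Tile 2: (0,3)->(0,1) = 2
Tile 14: (1,0)->(3,1) = 3
Tile 5: (1,1)->(1,0) = 1
Tile 11: (1,2)->(2,2) = 1
Tile 12: (1,3)->(2,3) = 1
Tile 7: (2,0)->(1,2) = 3
Tile 1: (2,1)->(0,0) = 3
Tile 4: (2,2)->(0,3) = 3
Tile 13: (2,3)->(3,0) = 4
Tile 9: (3,0)->(2,0) = 1
Tile 3: (3,2)->(0,2) = 3
Tile 15: (3,3)->(3,2) = 1
Sum: 3 + 3 + 2 + 2 + 3 + 1 + 1 + 1 + 3 + 3 + 3 + 4 + 1 + 3 + 1 = 34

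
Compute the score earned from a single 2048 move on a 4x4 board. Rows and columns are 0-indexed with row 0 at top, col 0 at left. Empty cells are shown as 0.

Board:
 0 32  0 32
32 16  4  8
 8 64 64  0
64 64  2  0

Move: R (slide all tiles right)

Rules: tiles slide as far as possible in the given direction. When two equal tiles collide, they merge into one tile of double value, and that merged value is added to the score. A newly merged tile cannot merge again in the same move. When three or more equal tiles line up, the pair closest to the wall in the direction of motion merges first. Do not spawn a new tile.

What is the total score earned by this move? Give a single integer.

Answer: 320

Derivation:
Slide right:
row 0: [0, 32, 0, 32] -> [0, 0, 0, 64]  score +64 (running 64)
row 1: [32, 16, 4, 8] -> [32, 16, 4, 8]  score +0 (running 64)
row 2: [8, 64, 64, 0] -> [0, 0, 8, 128]  score +128 (running 192)
row 3: [64, 64, 2, 0] -> [0, 0, 128, 2]  score +128 (running 320)
Board after move:
  0   0   0  64
 32  16   4   8
  0   0   8 128
  0   0 128   2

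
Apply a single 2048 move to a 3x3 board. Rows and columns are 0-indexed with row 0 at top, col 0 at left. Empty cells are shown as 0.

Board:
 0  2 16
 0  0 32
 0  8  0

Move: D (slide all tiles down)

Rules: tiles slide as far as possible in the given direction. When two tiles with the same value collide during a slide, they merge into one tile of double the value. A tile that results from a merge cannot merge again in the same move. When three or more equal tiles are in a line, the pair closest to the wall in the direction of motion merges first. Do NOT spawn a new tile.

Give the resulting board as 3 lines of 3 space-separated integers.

Slide down:
col 0: [0, 0, 0] -> [0, 0, 0]
col 1: [2, 0, 8] -> [0, 2, 8]
col 2: [16, 32, 0] -> [0, 16, 32]

Answer:  0  0  0
 0  2 16
 0  8 32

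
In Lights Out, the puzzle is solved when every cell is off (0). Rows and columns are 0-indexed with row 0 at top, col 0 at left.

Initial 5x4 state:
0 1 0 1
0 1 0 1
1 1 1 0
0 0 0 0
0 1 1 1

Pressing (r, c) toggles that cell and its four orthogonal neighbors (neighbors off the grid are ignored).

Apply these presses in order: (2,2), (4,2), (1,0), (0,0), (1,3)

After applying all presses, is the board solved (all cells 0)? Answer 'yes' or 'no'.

After press 1 at (2,2):
0 1 0 1
0 1 1 1
1 0 0 1
0 0 1 0
0 1 1 1

After press 2 at (4,2):
0 1 0 1
0 1 1 1
1 0 0 1
0 0 0 0
0 0 0 0

After press 3 at (1,0):
1 1 0 1
1 0 1 1
0 0 0 1
0 0 0 0
0 0 0 0

After press 4 at (0,0):
0 0 0 1
0 0 1 1
0 0 0 1
0 0 0 0
0 0 0 0

After press 5 at (1,3):
0 0 0 0
0 0 0 0
0 0 0 0
0 0 0 0
0 0 0 0

Lights still on: 0

Answer: yes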